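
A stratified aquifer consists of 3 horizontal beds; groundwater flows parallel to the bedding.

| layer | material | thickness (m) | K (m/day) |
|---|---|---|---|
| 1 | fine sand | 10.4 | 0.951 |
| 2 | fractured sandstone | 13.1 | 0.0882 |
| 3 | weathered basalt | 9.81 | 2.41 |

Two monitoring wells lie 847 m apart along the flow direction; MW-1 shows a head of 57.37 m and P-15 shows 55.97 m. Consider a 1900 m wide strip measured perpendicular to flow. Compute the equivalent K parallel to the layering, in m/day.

1.04

Flow is parallel to layering, so each bed carries its own Darcy discharge and the transmissivities add.
Σ(K_i·b_i) = 0.951×10.4 + 0.0882×13.1 + 2.41×9.81 = 34.69 m²/day.
Total thickness b = 33.31 m, so K_eq = Σ(K_i·b_i)/b = 1.041 m/day.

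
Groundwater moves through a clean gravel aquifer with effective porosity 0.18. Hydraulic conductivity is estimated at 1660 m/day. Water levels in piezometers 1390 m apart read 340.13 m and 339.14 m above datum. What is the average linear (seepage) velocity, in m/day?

6.57

Hydraulic gradient i = (340.13 − 339.14) / 1390 = 0.99 / 1390 = 0.0007122.
Darcy flux q = K · i = 1660 × 0.0007122 = 1.182 m/day.
Seepage velocity v = q / n_e = 1.182 / 0.18 = 6.568 m/day.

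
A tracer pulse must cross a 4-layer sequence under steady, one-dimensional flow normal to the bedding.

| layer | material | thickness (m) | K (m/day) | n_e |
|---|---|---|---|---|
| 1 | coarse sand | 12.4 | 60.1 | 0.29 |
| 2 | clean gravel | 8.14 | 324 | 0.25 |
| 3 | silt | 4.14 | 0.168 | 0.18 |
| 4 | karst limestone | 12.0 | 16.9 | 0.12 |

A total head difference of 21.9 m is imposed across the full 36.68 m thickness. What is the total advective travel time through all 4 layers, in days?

9.13

With flow normal to the layers, continuity requires the same specific discharge q through every layer.
Σ(b_i/K_i) = 12.4/60.1 + 8.14/324 + 4.14/0.168 + 12.0/16.9 = 25.58 d.
q = Δh / Σ(b_i/K_i) = 21.9 / 25.58 = 0.8560 m/day.
In each layer the seepage velocity is v_i = q/n_i, so the layer transit time is t_i = b_i·n_i / q:
  layer 1 (coarse sand): t_1 = 12.4 × 0.29 / 0.8560 = 4.201 d
  layer 2 (clean gravel): t_2 = 8.14 × 0.25 / 0.8560 = 2.377 d
  layer 3 (silt): t_3 = 4.14 × 0.18 / 0.8560 = 0.8706 d
  layer 4 (karst limestone): t_4 = 12.0 × 0.12 / 0.8560 = 1.682 d
Total t = Σ t_i = 9.131 days.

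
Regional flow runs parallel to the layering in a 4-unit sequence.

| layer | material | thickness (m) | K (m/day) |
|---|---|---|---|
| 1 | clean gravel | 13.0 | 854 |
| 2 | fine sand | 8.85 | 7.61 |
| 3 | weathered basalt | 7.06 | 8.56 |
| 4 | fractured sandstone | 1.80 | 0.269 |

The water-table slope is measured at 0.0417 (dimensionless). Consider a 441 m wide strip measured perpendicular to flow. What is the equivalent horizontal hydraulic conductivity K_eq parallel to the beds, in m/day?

366

Flow is parallel to layering, so each bed carries its own Darcy discharge and the transmissivities add.
Σ(K_i·b_i) = 854×13.0 + 7.61×8.85 + 8.56×7.06 + 0.269×1.80 = 11230 m²/day.
Total thickness b = 30.71 m, so K_eq = Σ(K_i·b_i)/b = 365.7 m/day.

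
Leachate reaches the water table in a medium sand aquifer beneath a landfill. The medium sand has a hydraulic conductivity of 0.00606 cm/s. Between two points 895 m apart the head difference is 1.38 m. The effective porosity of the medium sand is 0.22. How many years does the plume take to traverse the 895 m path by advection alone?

66.8

Convert K: 0.00606 cm/s × 864 = 5.236 m/day.
Hydraulic gradient i = Δh / L = 1.38 / 895 = 0.001542.
Darcy flux q = K · i = 5.236 × 0.001542 = 0.008073 m/day.
Seepage velocity v = q / n_e = 0.008073 / 0.22 = 0.03670 m/day.
Travel time t = L / v = 895 / 0.03670 = 24390 days = 66.77 years.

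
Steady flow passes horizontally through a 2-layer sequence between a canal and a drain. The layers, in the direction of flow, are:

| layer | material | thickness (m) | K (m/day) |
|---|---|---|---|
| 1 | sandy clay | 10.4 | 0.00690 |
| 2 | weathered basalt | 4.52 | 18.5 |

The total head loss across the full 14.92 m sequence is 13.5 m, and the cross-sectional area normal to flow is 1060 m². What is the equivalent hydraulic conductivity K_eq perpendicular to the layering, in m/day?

0.00990

Flow is perpendicular to layering, so the layers act in series and the equivalent K is the thickness-weighted harmonic mean.
Total thickness L = 10.4 + 4.52 = 14.92 m.
Σ(b_i/K_i) = 10.4/0.00690 + 4.52/18.5 = 1507 d.
K_eq = L / Σ(b_i/K_i) = 14.92 / 1507 = 0.009897 m/day.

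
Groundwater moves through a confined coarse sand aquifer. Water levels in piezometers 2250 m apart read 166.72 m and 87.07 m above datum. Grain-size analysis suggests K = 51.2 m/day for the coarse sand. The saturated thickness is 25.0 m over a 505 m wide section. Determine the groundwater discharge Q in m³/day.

Cross-sectional area A = 505 × 25.0 = 12625 m².
Hydraulic gradient i = (166.72 − 87.07) / 2250 = 79.65 / 2250 = 0.03540.
Darcy's law: Q = K · A · i = 51.20 × 12625 × 0.03540 = 22883 m³/day.

22900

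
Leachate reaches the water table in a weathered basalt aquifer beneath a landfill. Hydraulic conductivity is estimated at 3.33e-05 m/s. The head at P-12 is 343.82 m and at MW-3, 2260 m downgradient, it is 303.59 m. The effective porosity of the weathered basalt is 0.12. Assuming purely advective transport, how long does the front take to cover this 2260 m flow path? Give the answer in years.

14.5

Convert K: 3.33e-05 m/s × 86400 = 2.877 m/day.
Hydraulic gradient i = (343.82 − 303.59) / 2260 = 40.23 / 2260 = 0.01780.
Darcy flux q = K · i = 2.877 × 0.01780 = 0.05122 m/day.
Seepage velocity v = q / n_e = 0.05122 / 0.12 = 0.4268 m/day.
Travel time t = L / v = 2260 / 0.4268 = 5295 days = 14.50 years.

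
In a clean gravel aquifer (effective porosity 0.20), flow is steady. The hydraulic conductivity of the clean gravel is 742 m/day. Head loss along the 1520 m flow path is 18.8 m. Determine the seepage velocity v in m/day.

45.9

Hydraulic gradient i = Δh / L = 18.8 / 1520 = 0.01237.
Darcy flux q = K · i = 742.0 × 0.01237 = 9.177 m/day.
Seepage velocity v = q / n_e = 9.177 / 0.20 = 45.89 m/day.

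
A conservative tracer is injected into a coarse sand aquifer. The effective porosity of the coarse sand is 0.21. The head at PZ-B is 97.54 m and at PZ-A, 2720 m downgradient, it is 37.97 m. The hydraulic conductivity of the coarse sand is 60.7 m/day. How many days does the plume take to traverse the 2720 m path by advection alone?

430

Hydraulic gradient i = (97.54 − 37.97) / 2720 = 59.57 / 2720 = 0.02190.
Darcy flux q = K · i = 60.70 × 0.02190 = 1.329 m/day.
Seepage velocity v = q / n_e = 1.329 / 0.21 = 6.330 m/day.
Travel time t = L / v = 2720 / 6.330 = 429.7 days.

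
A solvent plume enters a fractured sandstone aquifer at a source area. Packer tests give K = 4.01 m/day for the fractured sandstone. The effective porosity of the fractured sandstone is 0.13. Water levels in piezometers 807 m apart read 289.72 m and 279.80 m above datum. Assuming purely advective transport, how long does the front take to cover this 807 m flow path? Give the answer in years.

5.83

Hydraulic gradient i = (289.72 − 279.80) / 807 = 9.92 / 807 = 0.01229.
Darcy flux q = K · i = 4.010 × 0.01229 = 0.04929 m/day.
Seepage velocity v = q / n_e = 0.04929 / 0.13 = 0.3792 m/day.
Travel time t = L / v = 807 / 0.3792 = 2128 days = 5.827 years.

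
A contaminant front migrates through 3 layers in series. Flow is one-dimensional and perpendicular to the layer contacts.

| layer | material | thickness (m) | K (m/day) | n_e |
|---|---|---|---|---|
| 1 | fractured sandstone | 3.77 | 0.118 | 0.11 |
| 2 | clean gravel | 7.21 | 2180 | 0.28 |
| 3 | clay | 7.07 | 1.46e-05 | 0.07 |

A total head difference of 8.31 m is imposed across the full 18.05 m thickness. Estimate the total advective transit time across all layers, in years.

With flow normal to the layers, continuity requires the same specific discharge q through every layer.
Σ(b_i/K_i) = 3.77/0.118 + 7.21/2180 + 7.07/1.46e-05 = 4.843e+05 d.
q = Δh / Σ(b_i/K_i) = 8.31 / 4.843e+05 = 1.716e-05 m/day.
In each layer the seepage velocity is v_i = q/n_i, so the layer transit time is t_i = b_i·n_i / q:
  layer 1 (fractured sandstone): t_1 = 3.77 × 0.11 / 1.716e-05 = 24167 d
  layer 2 (clean gravel): t_2 = 7.21 × 0.28 / 1.716e-05 = 1.176e+05 d
  layer 3 (clay): t_3 = 7.07 × 0.07 / 1.716e-05 = 28841 d
Total t = Σ t_i = 1.707e+05 days = 467.2 years.

467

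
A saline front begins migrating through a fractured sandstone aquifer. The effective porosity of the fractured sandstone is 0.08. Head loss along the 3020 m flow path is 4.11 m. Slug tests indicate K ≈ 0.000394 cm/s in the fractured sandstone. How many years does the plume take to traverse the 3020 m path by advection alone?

1430

Convert K: 0.000394 cm/s × 864 = 0.3404 m/day.
Hydraulic gradient i = Δh / L = 4.11 / 3020 = 0.001361.
Darcy flux q = K · i = 0.3404 × 0.001361 = 0.0004633 m/day.
Seepage velocity v = q / n_e = 0.0004633 / 0.08 = 0.005791 m/day.
Travel time t = L / v = 3020 / 0.005791 = 5.215e+05 days = 1428 years.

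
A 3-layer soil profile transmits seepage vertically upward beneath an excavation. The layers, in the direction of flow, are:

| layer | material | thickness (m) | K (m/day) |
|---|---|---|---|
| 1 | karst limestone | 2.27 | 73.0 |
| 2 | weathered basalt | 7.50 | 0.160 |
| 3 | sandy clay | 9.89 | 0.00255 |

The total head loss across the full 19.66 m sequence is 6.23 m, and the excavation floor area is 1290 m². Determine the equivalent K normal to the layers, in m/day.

0.00501

Flow is perpendicular to layering, so the layers act in series and the equivalent K is the thickness-weighted harmonic mean.
Total thickness L = 2.27 + 7.50 + 9.89 = 19.66 m.
Σ(b_i/K_i) = 2.27/73.0 + 7.50/0.160 + 9.89/0.00255 = 3925 d.
K_eq = L / Σ(b_i/K_i) = 19.66 / 3925 = 0.005008 m/day.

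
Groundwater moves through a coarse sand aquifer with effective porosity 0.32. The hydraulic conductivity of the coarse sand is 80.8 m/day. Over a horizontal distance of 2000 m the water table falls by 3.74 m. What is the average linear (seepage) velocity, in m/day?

Hydraulic gradient i = Δh / L = 3.74 / 2000 = 0.001870.
Darcy flux q = K · i = 80.80 × 0.001870 = 0.1511 m/day.
Seepage velocity v = q / n_e = 0.1511 / 0.32 = 0.4722 m/day.

0.472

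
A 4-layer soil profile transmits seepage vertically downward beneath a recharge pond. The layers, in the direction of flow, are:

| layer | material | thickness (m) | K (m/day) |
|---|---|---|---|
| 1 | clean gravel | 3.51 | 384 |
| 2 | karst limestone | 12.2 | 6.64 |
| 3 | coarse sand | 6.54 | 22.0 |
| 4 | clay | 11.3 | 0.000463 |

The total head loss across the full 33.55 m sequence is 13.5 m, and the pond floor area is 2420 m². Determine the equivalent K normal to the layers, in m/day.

0.00137

Flow is perpendicular to layering, so the layers act in series and the equivalent K is the thickness-weighted harmonic mean.
Total thickness L = 3.51 + 12.2 + 6.54 + 11.3 = 33.55 m.
Σ(b_i/K_i) = 3.51/384 + 12.2/6.64 + 6.54/22.0 + 11.3/0.000463 = 24408 d.
K_eq = L / Σ(b_i/K_i) = 33.55 / 24408 = 0.001375 m/day.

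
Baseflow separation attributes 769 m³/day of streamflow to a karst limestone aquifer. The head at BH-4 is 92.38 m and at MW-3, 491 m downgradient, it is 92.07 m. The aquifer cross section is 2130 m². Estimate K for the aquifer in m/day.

572

Hydraulic gradient i = (92.38 − 92.07) / 491 = 0.31 / 491 = 0.0006314.
From Q = K·A·i, K = Q / (A·i) = 769 / (2130 × 0.0006314) = 571.8 m/day.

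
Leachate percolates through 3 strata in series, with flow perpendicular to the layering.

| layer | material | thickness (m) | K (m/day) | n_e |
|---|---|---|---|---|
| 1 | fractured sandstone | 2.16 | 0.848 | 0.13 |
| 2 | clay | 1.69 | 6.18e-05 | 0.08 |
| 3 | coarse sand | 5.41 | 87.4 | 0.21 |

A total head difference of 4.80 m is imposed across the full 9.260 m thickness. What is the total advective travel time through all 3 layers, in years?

24.2

With flow normal to the layers, continuity requires the same specific discharge q through every layer.
Σ(b_i/K_i) = 2.16/0.848 + 1.69/6.18e-05 + 5.41/87.4 = 27349 d.
q = Δh / Σ(b_i/K_i) = 4.80 / 27349 = 0.0001755 m/day.
In each layer the seepage velocity is v_i = q/n_i, so the layer transit time is t_i = b_i·n_i / q:
  layer 1 (fractured sandstone): t_1 = 2.16 × 0.13 / 0.0001755 = 1600 d
  layer 2 (clay): t_2 = 1.69 × 0.08 / 0.0001755 = 770.3 d
  layer 3 (coarse sand): t_3 = 5.41 × 0.21 / 0.0001755 = 6473 d
Total t = Σ t_i = 8843 days = 24.21 years.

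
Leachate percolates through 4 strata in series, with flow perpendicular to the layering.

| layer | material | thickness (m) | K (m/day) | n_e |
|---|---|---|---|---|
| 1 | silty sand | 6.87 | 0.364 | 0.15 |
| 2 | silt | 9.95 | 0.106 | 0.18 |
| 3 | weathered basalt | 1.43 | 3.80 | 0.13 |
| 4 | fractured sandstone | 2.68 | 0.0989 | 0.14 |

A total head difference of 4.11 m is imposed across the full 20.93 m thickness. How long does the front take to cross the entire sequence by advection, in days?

With flow normal to the layers, continuity requires the same specific discharge q through every layer.
Σ(b_i/K_i) = 6.87/0.364 + 9.95/0.106 + 1.43/3.80 + 2.68/0.0989 = 140.2 d.
q = Δh / Σ(b_i/K_i) = 4.11 / 140.2 = 0.02931 m/day.
In each layer the seepage velocity is v_i = q/n_i, so the layer transit time is t_i = b_i·n_i / q:
  layer 1 (silty sand): t_1 = 6.87 × 0.15 / 0.02931 = 35.16 d
  layer 2 (silt): t_2 = 9.95 × 0.18 / 0.02931 = 61.10 d
  layer 3 (weathered basalt): t_3 = 1.43 × 0.13 / 0.02931 = 6.342 d
  layer 4 (fractured sandstone): t_4 = 2.68 × 0.14 / 0.02931 = 12.80 d
Total t = Σ t_i = 115.4 days.

115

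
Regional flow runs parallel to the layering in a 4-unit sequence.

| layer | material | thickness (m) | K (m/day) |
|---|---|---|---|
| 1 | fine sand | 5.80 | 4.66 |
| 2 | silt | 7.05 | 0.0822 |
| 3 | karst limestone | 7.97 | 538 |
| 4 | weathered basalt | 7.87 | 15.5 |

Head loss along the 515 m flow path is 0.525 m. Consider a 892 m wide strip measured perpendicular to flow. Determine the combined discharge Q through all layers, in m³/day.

Flow is parallel to layering, so each bed carries its own Darcy discharge and the transmissivities add.
Σ(K_i·b_i) = 4.66×5.80 + 0.0822×7.05 + 538×7.97 + 15.5×7.87 = 4437 m²/day.
Hydraulic gradient i = Δh / L = 0.525 / 515 = 0.001019.
Q = Σ(K_i·b_i) · W · i = 4437 × 892 × 0.001019 = 4035 m³/day.

4040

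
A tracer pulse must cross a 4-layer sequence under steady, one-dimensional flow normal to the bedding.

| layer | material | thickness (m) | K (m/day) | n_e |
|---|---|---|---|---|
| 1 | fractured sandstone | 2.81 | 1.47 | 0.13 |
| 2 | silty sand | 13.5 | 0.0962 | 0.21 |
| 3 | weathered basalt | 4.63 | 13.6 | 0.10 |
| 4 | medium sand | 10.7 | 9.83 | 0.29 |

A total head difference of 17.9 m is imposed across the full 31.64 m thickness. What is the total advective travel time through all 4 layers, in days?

54.3

With flow normal to the layers, continuity requires the same specific discharge q through every layer.
Σ(b_i/K_i) = 2.81/1.47 + 13.5/0.0962 + 4.63/13.6 + 10.7/9.83 = 143.7 d.
q = Δh / Σ(b_i/K_i) = 17.9 / 143.7 = 0.1246 m/day.
In each layer the seepage velocity is v_i = q/n_i, so the layer transit time is t_i = b_i·n_i / q:
  layer 1 (fractured sandstone): t_1 = 2.81 × 0.13 / 0.1246 = 2.932 d
  layer 2 (silty sand): t_2 = 13.5 × 0.21 / 0.1246 = 22.75 d
  layer 3 (weathered basalt): t_3 = 4.63 × 0.10 / 0.1246 = 3.716 d
  layer 4 (medium sand): t_4 = 10.7 × 0.29 / 0.1246 = 24.91 d
Total t = Σ t_i = 54.31 days.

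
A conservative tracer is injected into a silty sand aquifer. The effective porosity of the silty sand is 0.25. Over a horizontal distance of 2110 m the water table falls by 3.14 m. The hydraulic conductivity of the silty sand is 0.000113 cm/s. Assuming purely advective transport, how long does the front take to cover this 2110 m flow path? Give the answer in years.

Convert K: 0.000113 cm/s × 864 = 0.09763 m/day.
Hydraulic gradient i = Δh / L = 3.14 / 2110 = 0.001488.
Darcy flux q = K · i = 0.09763 × 0.001488 = 0.0001453 m/day.
Seepage velocity v = q / n_e = 0.0001453 / 0.25 = 0.0005812 m/day.
Travel time t = L / v = 2110 / 0.0005812 = 3.631e+06 days = 9940 years.

9940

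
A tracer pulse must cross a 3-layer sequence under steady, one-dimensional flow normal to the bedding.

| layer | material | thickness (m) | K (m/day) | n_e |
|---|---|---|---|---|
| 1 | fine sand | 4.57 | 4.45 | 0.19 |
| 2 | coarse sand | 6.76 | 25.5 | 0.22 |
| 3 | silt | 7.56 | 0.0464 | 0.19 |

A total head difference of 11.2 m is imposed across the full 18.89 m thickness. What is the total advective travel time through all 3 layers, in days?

With flow normal to the layers, continuity requires the same specific discharge q through every layer.
Σ(b_i/K_i) = 4.57/4.45 + 6.76/25.5 + 7.56/0.0464 = 164.2 d.
q = Δh / Σ(b_i/K_i) = 11.2 / 164.2 = 0.06820 m/day.
In each layer the seepage velocity is v_i = q/n_i, so the layer transit time is t_i = b_i·n_i / q:
  layer 1 (fine sand): t_1 = 4.57 × 0.19 / 0.06820 = 12.73 d
  layer 2 (coarse sand): t_2 = 6.76 × 0.22 / 0.06820 = 21.81 d
  layer 3 (silt): t_3 = 7.56 × 0.19 / 0.06820 = 21.06 d
Total t = Σ t_i = 55.60 days.

55.6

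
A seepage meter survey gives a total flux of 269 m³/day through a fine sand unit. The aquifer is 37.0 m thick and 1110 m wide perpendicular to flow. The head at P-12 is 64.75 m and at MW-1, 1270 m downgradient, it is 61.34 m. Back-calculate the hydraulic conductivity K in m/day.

2.44

Cross-sectional area A = 1110 × 37.0 = 41070 m².
Hydraulic gradient i = (64.75 − 61.34) / 1270 = 3.41 / 1270 = 0.002685.
From Q = K·A·i, K = Q / (A·i) = 269 / (41070 × 0.002685) = 2.439 m/day.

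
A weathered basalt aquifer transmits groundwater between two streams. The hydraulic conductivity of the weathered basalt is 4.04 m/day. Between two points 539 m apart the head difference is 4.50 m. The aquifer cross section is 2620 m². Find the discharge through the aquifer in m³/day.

88.4

Hydraulic gradient i = Δh / L = 4.50 / 539 = 0.008349.
Darcy's law: Q = K · A · i = 4.040 × 2620 × 0.008349 = 88.37 m³/day.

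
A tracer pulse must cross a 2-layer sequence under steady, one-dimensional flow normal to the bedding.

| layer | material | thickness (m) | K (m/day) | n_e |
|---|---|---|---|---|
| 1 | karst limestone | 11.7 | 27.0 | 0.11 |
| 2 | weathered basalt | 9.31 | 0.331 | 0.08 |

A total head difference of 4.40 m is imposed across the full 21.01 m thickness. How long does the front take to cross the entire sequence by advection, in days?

With flow normal to the layers, continuity requires the same specific discharge q through every layer.
Σ(b_i/K_i) = 11.7/27.0 + 9.31/0.331 = 28.56 d.
q = Δh / Σ(b_i/K_i) = 4.40 / 28.56 = 0.1541 m/day.
In each layer the seepage velocity is v_i = q/n_i, so the layer transit time is t_i = b_i·n_i / q:
  layer 1 (karst limestone): t_1 = 11.7 × 0.11 / 0.1541 = 8.354 d
  layer 2 (weathered basalt): t_2 = 9.31 × 0.08 / 0.1541 = 4.834 d
Total t = Σ t_i = 13.19 days.

13.2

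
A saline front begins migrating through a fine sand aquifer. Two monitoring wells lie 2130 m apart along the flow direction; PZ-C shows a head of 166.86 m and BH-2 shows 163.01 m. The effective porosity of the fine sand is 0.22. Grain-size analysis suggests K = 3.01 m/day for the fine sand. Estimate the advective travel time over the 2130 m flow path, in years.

Hydraulic gradient i = (166.86 − 163.01) / 2130 = 3.85 / 2130 = 0.001808.
Darcy flux q = K · i = 3.010 × 0.001808 = 0.005441 m/day.
Seepage velocity v = q / n_e = 0.005441 / 0.22 = 0.02473 m/day.
Travel time t = L / v = 2130 / 0.02473 = 86130 days = 235.8 years.

236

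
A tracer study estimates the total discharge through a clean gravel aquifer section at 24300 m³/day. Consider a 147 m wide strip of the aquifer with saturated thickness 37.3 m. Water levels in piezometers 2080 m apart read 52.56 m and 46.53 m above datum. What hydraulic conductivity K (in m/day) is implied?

1530

Cross-sectional area A = 147 × 37.3 = 5483 m².
Hydraulic gradient i = (52.56 − 46.53) / 2080 = 6.03 / 2080 = 0.002899.
From Q = K·A·i, K = Q / (A·i) = 24300 / (5483 × 0.002899) = 1529 m/day.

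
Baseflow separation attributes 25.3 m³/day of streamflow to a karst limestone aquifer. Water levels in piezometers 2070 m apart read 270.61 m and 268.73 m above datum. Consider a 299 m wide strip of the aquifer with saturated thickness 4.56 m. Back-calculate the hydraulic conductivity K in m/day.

20.4

Cross-sectional area A = 299 × 4.56 = 1363 m².
Hydraulic gradient i = (270.61 − 268.73) / 2070 = 1.88 / 2070 = 0.0009082.
From Q = K·A·i, K = Q / (A·i) = 25.3 / (1363 × 0.0009082) = 20.43 m/day.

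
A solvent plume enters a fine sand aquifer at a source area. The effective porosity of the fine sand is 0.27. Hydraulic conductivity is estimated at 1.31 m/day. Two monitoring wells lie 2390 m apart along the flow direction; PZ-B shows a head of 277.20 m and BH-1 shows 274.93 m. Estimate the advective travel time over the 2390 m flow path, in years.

1420

Hydraulic gradient i = (277.20 − 274.93) / 2390 = 2.27 / 2390 = 0.0009498.
Darcy flux q = K · i = 1.310 × 0.0009498 = 0.001244 m/day.
Seepage velocity v = q / n_e = 0.001244 / 0.27 = 0.004608 m/day.
Travel time t = L / v = 2390 / 0.004608 = 5.186e+05 days = 1420 years.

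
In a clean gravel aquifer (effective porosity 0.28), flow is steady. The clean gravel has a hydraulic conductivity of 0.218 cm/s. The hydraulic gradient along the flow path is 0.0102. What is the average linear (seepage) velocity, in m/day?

Convert K: 0.218 cm/s × 864 = 188.4 m/day.
Hydraulic gradient i = 0.0102.
Darcy flux q = K · i = 188.4 × 0.01020 = 1.921 m/day.
Seepage velocity v = q / n_e = 1.921 / 0.28 = 6.861 m/day.

6.86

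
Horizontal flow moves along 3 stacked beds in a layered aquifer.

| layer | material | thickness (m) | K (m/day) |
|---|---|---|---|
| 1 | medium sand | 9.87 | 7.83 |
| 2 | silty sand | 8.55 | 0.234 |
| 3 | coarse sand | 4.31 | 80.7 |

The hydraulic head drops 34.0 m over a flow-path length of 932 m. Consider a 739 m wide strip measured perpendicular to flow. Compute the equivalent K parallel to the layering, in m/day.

Flow is parallel to layering, so each bed carries its own Darcy discharge and the transmissivities add.
Σ(K_i·b_i) = 7.83×9.87 + 0.234×8.55 + 80.7×4.31 = 427.1 m²/day.
Total thickness b = 22.73 m, so K_eq = Σ(K_i·b_i)/b = 18.79 m/day.

18.8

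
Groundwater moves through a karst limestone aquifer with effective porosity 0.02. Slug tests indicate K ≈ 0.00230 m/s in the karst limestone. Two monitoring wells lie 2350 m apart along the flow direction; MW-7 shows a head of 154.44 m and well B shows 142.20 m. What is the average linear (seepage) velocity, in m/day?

51.8

Convert K: 0.00230 m/s × 86400 = 198.7 m/day.
Hydraulic gradient i = (154.44 − 142.20) / 2350 = 12.24 / 2350 = 0.005209.
Darcy flux q = K · i = 198.7 × 0.005209 = 1.035 m/day.
Seepage velocity v = q / n_e = 1.035 / 0.02 = 51.75 m/day.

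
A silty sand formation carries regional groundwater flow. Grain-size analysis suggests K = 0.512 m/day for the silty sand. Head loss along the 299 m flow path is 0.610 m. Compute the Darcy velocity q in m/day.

0.00104

Hydraulic gradient i = Δh / L = 0.610 / 299 = 0.002040.
Specific discharge q = K · i = 0.5120 × 0.002040 = 0.001045 m/day.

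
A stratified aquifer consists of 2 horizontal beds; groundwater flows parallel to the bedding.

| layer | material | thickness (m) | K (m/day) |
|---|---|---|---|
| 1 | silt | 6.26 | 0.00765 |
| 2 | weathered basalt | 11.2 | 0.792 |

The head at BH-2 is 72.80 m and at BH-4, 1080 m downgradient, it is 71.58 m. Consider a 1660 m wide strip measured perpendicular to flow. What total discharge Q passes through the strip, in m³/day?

16.7

Flow is parallel to layering, so each bed carries its own Darcy discharge and the transmissivities add.
Σ(K_i·b_i) = 0.00765×6.26 + 0.792×11.2 = 8.918 m²/day.
Hydraulic gradient i = (72.80 − 71.58) / 1080 = 1.22 / 1080 = 0.001130.
Q = Σ(K_i·b_i) · W · i = 8.918 × 1660 × 0.001130 = 16.72 m³/day.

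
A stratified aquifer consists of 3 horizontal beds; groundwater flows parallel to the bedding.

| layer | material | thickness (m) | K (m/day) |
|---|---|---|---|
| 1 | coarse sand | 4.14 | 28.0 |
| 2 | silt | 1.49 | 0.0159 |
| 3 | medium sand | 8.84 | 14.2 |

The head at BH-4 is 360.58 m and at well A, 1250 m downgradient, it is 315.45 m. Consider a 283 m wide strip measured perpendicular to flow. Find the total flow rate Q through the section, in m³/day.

Flow is parallel to layering, so each bed carries its own Darcy discharge and the transmissivities add.
Σ(K_i·b_i) = 28.0×4.14 + 0.0159×1.49 + 14.2×8.84 = 241.5 m²/day.
Hydraulic gradient i = (360.58 − 315.45) / 1250 = 45.13 / 1250 = 0.03610.
Q = Σ(K_i·b_i) · W · i = 241.5 × 283 × 0.03610 = 2467 m³/day.

2470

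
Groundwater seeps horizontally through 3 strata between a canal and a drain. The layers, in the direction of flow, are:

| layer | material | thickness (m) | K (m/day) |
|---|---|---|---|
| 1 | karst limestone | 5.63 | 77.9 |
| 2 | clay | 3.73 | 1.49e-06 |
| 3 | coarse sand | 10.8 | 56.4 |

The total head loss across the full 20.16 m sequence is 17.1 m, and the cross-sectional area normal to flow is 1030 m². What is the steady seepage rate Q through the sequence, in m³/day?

0.00704

Flow is perpendicular to layering, so the layers act in series and the equivalent K is the thickness-weighted harmonic mean.
Total thickness L = 5.63 + 3.73 + 10.8 = 20.16 m.
Σ(b_i/K_i) = 5.63/77.9 + 3.73/1.49e-06 + 10.8/56.4 = 2.503e+06 d.
K_eq = L / Σ(b_i/K_i) = 20.16 / 2.503e+06 = 8.053e-06 m/day.
Q = K_eq · A · (Δh/L) = 8.053e-06 × 1030 × (17.1/20.16) = 0.007036 m³/day.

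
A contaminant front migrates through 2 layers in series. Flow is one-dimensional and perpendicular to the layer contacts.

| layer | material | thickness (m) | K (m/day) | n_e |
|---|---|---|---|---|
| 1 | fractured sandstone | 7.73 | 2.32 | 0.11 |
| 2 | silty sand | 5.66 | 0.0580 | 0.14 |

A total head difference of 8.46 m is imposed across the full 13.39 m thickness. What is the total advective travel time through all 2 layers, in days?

With flow normal to the layers, continuity requires the same specific discharge q through every layer.
Σ(b_i/K_i) = 7.73/2.32 + 5.66/0.0580 = 100.9 d.
q = Δh / Σ(b_i/K_i) = 8.46 / 100.9 = 0.08383 m/day.
In each layer the seepage velocity is v_i = q/n_i, so the layer transit time is t_i = b_i·n_i / q:
  layer 1 (fractured sandstone): t_1 = 7.73 × 0.11 / 0.08383 = 10.14 d
  layer 2 (silty sand): t_2 = 5.66 × 0.14 / 0.08383 = 9.452 d
Total t = Σ t_i = 19.60 days.

19.6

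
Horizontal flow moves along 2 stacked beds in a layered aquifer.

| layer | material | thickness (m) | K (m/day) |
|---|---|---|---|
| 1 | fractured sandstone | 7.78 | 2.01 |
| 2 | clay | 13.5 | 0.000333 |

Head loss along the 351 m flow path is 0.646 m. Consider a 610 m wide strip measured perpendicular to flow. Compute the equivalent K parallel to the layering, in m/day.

Flow is parallel to layering, so each bed carries its own Darcy discharge and the transmissivities add.
Σ(K_i·b_i) = 2.01×7.78 + 0.000333×13.5 = 15.64 m²/day.
Total thickness b = 21.28 m, so K_eq = Σ(K_i·b_i)/b = 0.7351 m/day.

0.735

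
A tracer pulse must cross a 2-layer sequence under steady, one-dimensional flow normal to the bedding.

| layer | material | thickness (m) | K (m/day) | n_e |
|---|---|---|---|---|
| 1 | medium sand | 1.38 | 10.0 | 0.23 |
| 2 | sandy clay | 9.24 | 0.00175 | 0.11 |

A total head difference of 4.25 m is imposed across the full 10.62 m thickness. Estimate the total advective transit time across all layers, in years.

With flow normal to the layers, continuity requires the same specific discharge q through every layer.
Σ(b_i/K_i) = 1.38/10.0 + 9.24/0.00175 = 5280 d.
q = Δh / Σ(b_i/K_i) = 4.25 / 5280 = 0.0008049 m/day.
In each layer the seepage velocity is v_i = q/n_i, so the layer transit time is t_i = b_i·n_i / q:
  layer 1 (medium sand): t_1 = 1.38 × 0.23 / 0.0008049 = 394.3 d
  layer 2 (sandy clay): t_2 = 9.24 × 0.11 / 0.0008049 = 1263 d
Total t = Σ t_i = 1657 days = 4.537 years.

4.54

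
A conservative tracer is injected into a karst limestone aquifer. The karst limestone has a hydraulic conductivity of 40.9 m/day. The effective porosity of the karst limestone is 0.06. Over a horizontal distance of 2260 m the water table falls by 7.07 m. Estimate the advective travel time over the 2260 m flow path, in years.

2.90

Hydraulic gradient i = Δh / L = 7.07 / 2260 = 0.003128.
Darcy flux q = K · i = 40.90 × 0.003128 = 0.1279 m/day.
Seepage velocity v = q / n_e = 0.1279 / 0.06 = 2.132 m/day.
Travel time t = L / v = 2260 / 2.132 = 1060 days = 2.902 years.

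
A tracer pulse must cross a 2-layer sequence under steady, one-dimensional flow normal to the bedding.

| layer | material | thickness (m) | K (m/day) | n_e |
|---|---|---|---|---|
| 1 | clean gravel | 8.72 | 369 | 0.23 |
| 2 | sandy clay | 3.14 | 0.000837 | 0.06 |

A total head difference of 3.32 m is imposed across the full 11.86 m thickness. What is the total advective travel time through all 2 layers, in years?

With flow normal to the layers, continuity requires the same specific discharge q through every layer.
Σ(b_i/K_i) = 8.72/369 + 3.14/0.000837 = 3752 d.
q = Δh / Σ(b_i/K_i) = 3.32 / 3752 = 0.0008850 m/day.
In each layer the seepage velocity is v_i = q/n_i, so the layer transit time is t_i = b_i·n_i / q:
  layer 1 (clean gravel): t_1 = 8.72 × 0.23 / 0.0008850 = 2266 d
  layer 2 (sandy clay): t_2 = 3.14 × 0.06 / 0.0008850 = 212.9 d
Total t = Σ t_i = 2479 days = 6.788 years.

6.79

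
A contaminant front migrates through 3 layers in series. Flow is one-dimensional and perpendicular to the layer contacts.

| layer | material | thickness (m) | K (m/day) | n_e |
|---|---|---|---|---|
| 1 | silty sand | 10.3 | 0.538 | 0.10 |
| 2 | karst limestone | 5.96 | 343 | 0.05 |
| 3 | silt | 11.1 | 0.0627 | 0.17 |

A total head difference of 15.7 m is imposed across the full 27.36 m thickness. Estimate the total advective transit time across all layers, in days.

With flow normal to the layers, continuity requires the same specific discharge q through every layer.
Σ(b_i/K_i) = 10.3/0.538 + 5.96/343 + 11.1/0.0627 = 196.2 d.
q = Δh / Σ(b_i/K_i) = 15.7 / 196.2 = 0.08002 m/day.
In each layer the seepage velocity is v_i = q/n_i, so the layer transit time is t_i = b_i·n_i / q:
  layer 1 (silty sand): t_1 = 10.3 × 0.10 / 0.08002 = 12.87 d
  layer 2 (karst limestone): t_2 = 5.96 × 0.05 / 0.08002 = 3.724 d
  layer 3 (silt): t_3 = 11.1 × 0.17 / 0.08002 = 23.58 d
Total t = Σ t_i = 40.18 days.

40.2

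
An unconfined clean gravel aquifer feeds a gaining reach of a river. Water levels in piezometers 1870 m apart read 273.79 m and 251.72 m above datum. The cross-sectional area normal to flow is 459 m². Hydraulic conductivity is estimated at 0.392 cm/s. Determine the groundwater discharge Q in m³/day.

Convert K: 0.392 cm/s × 864 = 338.7 m/day.
Hydraulic gradient i = (273.79 − 251.72) / 1870 = 22.07 / 1870 = 0.01180.
Darcy's law: Q = K · A · i = 338.7 × 459.0 × 0.01180 = 1835 m³/day.

1830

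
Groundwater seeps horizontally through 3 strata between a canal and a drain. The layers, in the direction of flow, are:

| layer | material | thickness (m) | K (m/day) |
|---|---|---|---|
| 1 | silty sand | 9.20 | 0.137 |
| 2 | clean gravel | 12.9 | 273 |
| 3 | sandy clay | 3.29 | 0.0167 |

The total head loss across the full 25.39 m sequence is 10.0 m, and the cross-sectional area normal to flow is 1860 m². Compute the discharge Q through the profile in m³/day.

Flow is perpendicular to layering, so the layers act in series and the equivalent K is the thickness-weighted harmonic mean.
Total thickness L = 9.20 + 12.9 + 3.29 = 25.39 m.
Σ(b_i/K_i) = 9.20/0.137 + 12.9/273 + 3.29/0.0167 = 264.2 d.
K_eq = L / Σ(b_i/K_i) = 25.39 / 264.2 = 0.09610 m/day.
Q = K_eq · A · (Δh/L) = 0.09610 × 1860 × (10.0/25.39) = 70.40 m³/day.

70.4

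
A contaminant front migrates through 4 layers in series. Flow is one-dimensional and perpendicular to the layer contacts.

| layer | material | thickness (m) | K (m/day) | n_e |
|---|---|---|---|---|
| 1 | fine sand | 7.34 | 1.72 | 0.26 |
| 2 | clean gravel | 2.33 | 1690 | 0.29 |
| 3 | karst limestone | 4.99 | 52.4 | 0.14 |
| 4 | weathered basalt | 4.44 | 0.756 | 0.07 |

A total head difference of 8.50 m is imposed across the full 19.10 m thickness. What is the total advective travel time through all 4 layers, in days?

4.33

With flow normal to the layers, continuity requires the same specific discharge q through every layer.
Σ(b_i/K_i) = 7.34/1.72 + 2.33/1690 + 4.99/52.4 + 4.44/0.756 = 10.24 d.
q = Δh / Σ(b_i/K_i) = 8.50 / 10.24 = 0.8303 m/day.
In each layer the seepage velocity is v_i = q/n_i, so the layer transit time is t_i = b_i·n_i / q:
  layer 1 (fine sand): t_1 = 7.34 × 0.26 / 0.8303 = 2.298 d
  layer 2 (clean gravel): t_2 = 2.33 × 0.29 / 0.8303 = 0.8138 d
  layer 3 (karst limestone): t_3 = 4.99 × 0.14 / 0.8303 = 0.8414 d
  layer 4 (weathered basalt): t_4 = 4.44 × 0.07 / 0.8303 = 0.3743 d
Total t = Σ t_i = 4.328 days.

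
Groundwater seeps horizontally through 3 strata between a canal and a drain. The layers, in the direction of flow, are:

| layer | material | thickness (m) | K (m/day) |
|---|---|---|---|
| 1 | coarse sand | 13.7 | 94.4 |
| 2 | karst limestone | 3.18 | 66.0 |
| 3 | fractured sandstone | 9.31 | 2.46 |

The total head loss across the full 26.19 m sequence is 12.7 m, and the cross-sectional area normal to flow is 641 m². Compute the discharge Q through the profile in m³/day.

2050

Flow is perpendicular to layering, so the layers act in series and the equivalent K is the thickness-weighted harmonic mean.
Total thickness L = 13.7 + 3.18 + 9.31 = 26.19 m.
Σ(b_i/K_i) = 13.7/94.4 + 3.18/66.0 + 9.31/2.46 = 3.978 d.
K_eq = L / Σ(b_i/K_i) = 26.19 / 3.978 = 6.584 m/day.
Q = K_eq · A · (Δh/L) = 6.584 × 641 × (12.7/26.19) = 2047 m³/day.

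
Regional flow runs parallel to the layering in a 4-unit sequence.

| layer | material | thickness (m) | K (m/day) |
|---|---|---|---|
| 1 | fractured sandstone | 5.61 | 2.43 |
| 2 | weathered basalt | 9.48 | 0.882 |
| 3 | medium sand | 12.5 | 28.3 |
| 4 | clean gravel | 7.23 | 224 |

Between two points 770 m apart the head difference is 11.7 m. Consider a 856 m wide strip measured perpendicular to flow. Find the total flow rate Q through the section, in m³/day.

Flow is parallel to layering, so each bed carries its own Darcy discharge and the transmissivities add.
Σ(K_i·b_i) = 2.43×5.61 + 0.882×9.48 + 28.3×12.5 + 224×7.23 = 1995 m²/day.
Hydraulic gradient i = Δh / L = 11.7 / 770 = 0.01519.
Q = Σ(K_i·b_i) · W · i = 1995 × 856 × 0.01519 = 25952 m³/day.

26000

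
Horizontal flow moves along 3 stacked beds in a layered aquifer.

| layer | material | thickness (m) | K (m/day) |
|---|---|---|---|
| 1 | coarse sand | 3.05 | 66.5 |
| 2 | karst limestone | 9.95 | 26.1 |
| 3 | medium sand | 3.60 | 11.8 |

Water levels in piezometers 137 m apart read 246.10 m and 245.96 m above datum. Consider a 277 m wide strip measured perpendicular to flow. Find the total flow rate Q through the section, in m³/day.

143

Flow is parallel to layering, so each bed carries its own Darcy discharge and the transmissivities add.
Σ(K_i·b_i) = 66.5×3.05 + 26.1×9.95 + 11.8×3.60 = 505.0 m²/day.
Hydraulic gradient i = (246.10 − 245.96) / 137 = 0.14 / 137 = 0.001022.
Q = Σ(K_i·b_i) · W · i = 505.0 × 277 × 0.001022 = 142.9 m³/day.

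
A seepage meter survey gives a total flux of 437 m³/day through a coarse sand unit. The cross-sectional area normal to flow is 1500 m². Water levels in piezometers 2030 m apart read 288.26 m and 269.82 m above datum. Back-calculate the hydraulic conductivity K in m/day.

32.1

Hydraulic gradient i = (288.26 − 269.82) / 2030 = 18.44 / 2030 = 0.009084.
From Q = K·A·i, K = Q / (A·i) = 437 / (1500 × 0.009084) = 32.07 m/day.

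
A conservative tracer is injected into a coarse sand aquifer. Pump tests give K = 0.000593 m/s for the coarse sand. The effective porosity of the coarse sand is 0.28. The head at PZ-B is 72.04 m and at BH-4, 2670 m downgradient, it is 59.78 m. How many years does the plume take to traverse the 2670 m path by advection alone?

8.70

Convert K: 0.000593 m/s × 86400 = 51.24 m/day.
Hydraulic gradient i = (72.04 − 59.78) / 2670 = 12.26 / 2670 = 0.004592.
Darcy flux q = K · i = 51.24 × 0.004592 = 0.2353 m/day.
Seepage velocity v = q / n_e = 0.2353 / 0.28 = 0.8402 m/day.
Travel time t = L / v = 2670 / 0.8402 = 3178 days = 8.700 years.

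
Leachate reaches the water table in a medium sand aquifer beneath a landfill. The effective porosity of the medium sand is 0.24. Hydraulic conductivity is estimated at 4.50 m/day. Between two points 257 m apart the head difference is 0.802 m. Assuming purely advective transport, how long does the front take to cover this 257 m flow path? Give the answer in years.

12.0

Hydraulic gradient i = Δh / L = 0.802 / 257 = 0.003121.
Darcy flux q = K · i = 4.500 × 0.003121 = 0.01404 m/day.
Seepage velocity v = q / n_e = 0.01404 / 0.24 = 0.05851 m/day.
Travel time t = L / v = 257 / 0.05851 = 4392 days = 12.03 years.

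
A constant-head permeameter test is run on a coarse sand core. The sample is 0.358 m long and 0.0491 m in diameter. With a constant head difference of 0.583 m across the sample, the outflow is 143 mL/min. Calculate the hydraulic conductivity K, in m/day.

66.8

Cross-sectional area A = π·(d/2)² = π × (0.0491/2)² = 0.001893 m².
Convert discharge: 143 mL/min = 2.383e-06 m³/s.
Darcy's law rearranged: K = Q·L / (A·Δh) = 2.383e-06 × 0.358 / (0.001893 × 0.583) = 0.0007729 m/s = 66.78 m/day.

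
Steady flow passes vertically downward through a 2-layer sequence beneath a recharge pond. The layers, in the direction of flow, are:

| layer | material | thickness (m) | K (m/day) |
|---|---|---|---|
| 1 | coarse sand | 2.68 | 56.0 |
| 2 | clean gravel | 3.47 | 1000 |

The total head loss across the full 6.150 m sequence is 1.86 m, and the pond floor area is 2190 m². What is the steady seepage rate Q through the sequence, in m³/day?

79400

Flow is perpendicular to layering, so the layers act in series and the equivalent K is the thickness-weighted harmonic mean.
Total thickness L = 2.68 + 3.47 = 6.150 m.
Σ(b_i/K_i) = 2.68/56.0 + 3.47/1000 = 0.05133 d.
K_eq = L / Σ(b_i/K_i) = 6.150 / 0.05133 = 119.8 m/day.
Q = K_eq · A · (Δh/L) = 119.8 × 2190 × (1.86/6.150) = 79362 m³/day.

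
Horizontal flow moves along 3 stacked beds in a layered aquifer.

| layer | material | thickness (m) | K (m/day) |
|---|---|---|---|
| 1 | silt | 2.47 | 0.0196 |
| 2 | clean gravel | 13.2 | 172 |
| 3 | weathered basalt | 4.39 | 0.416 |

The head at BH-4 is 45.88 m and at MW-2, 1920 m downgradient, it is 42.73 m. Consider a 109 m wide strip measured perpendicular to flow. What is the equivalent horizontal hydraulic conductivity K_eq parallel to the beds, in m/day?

113

Flow is parallel to layering, so each bed carries its own Darcy discharge and the transmissivities add.
Σ(K_i·b_i) = 0.0196×2.47 + 172×13.2 + 0.416×4.39 = 2272 m²/day.
Total thickness b = 20.06 m, so K_eq = Σ(K_i·b_i)/b = 113.3 m/day.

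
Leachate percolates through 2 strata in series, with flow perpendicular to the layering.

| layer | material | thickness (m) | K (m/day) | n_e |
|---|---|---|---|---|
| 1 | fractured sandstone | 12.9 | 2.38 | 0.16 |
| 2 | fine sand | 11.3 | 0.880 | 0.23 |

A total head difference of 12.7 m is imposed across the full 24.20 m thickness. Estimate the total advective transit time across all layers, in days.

6.70

With flow normal to the layers, continuity requires the same specific discharge q through every layer.
Σ(b_i/K_i) = 12.9/2.38 + 11.3/0.880 = 18.26 d.
q = Δh / Σ(b_i/K_i) = 12.7 / 18.26 = 0.6955 m/day.
In each layer the seepage velocity is v_i = q/n_i, so the layer transit time is t_i = b_i·n_i / q:
  layer 1 (fractured sandstone): t_1 = 12.9 × 0.16 / 0.6955 = 2.968 d
  layer 2 (fine sand): t_2 = 11.3 × 0.23 / 0.6955 = 3.737 d
Total t = Σ t_i = 6.705 days.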